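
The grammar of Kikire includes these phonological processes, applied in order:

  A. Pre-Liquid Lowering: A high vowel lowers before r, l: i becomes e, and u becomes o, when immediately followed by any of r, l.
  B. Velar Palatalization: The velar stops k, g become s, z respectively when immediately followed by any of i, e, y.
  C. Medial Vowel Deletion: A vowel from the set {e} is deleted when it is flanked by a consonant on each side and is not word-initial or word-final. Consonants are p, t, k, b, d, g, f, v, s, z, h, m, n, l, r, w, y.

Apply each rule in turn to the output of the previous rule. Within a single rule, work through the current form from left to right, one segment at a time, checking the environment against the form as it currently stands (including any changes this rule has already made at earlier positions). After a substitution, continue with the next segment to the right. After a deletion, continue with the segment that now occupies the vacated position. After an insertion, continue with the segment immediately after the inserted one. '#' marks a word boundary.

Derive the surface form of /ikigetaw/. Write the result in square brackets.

A Pre-Liquid Lowering: no change — [ikigetaw]
B Velar Palatalization: [ikigetaw] → [isizetaw]
C Medial Vowel Deletion: [isizetaw] → [isiztaw]

[isiztaw]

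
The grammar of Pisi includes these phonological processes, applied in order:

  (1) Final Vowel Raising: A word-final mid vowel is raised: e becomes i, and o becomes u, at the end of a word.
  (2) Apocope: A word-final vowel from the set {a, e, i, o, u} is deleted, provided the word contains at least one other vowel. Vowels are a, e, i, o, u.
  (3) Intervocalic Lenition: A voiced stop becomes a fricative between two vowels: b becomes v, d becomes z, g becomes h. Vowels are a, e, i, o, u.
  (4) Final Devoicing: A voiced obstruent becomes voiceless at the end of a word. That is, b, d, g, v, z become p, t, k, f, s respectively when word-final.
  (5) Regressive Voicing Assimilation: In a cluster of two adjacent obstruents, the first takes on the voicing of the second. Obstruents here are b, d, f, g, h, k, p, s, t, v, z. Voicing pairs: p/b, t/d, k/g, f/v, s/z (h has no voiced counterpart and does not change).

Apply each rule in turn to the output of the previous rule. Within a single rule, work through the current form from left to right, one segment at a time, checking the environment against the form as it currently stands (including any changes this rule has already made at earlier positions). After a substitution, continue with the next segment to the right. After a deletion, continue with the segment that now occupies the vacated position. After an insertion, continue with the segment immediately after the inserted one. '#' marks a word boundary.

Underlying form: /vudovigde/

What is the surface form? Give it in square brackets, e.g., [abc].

[vuzovikt]

(1) Final Vowel Raising: [vudovigde] → [vudovigdi]
(2) Apocope: [vudovigdi] → [vudovigd]
(3) Intervocalic Lenition: [vudovigd] → [vuzovigd]
(4) Final Devoicing: [vuzovigd] → [vuzovigt]
(5) Regressive Voicing Assimilation: [vuzovigt] → [vuzovikt]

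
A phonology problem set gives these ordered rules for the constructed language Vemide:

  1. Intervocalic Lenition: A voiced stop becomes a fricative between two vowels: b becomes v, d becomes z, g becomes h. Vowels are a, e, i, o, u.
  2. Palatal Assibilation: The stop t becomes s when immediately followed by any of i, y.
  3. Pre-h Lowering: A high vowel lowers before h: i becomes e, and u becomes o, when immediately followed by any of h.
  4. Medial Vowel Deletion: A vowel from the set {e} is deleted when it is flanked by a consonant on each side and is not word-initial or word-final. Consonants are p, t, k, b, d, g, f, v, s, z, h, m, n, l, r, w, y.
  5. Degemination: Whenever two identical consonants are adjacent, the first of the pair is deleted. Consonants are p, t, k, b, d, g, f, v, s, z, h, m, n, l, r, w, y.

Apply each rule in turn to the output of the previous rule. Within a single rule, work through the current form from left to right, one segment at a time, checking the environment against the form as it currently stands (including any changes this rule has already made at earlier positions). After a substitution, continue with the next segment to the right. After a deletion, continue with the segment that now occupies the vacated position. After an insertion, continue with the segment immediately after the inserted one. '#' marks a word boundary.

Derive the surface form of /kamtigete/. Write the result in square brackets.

1 Intervocalic Lenition: [kamtigete] → [kamtihete]
2 Palatal Assibilation: [kamtihete] → [kamsihete]
3 Pre-h Lowering: [kamsihete] → [kamsehete]
4 Medial Vowel Deletion: [kamsehete] → [kamshte]
5 Degemination: no change — [kamshte]

[kamshte]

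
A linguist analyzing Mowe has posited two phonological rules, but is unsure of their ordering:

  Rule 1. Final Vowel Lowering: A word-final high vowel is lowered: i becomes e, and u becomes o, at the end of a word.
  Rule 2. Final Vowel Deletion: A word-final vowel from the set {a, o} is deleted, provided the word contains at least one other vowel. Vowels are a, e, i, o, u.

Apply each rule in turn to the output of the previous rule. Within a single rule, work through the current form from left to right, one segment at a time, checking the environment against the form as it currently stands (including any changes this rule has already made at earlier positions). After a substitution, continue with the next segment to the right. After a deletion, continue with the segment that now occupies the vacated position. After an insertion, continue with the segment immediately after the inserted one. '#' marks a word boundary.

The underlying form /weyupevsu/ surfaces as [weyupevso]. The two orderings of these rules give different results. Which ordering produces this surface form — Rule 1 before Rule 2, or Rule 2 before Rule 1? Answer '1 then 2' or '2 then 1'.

2 then 1

Order 1 then 2:
  1 Final Vowel Lowering: [weyupevsu] → [weyupevso]
  2 Final Vowel Deletion: [weyupevso] → [weyupevs]
  result: [weyupevs]
Order 2 then 1:
  2 Final Vowel Deletion: no change — [weyupevsu]
  1 Final Vowel Lowering: [weyupevsu] → [weyupevso]
  result: [weyupevso]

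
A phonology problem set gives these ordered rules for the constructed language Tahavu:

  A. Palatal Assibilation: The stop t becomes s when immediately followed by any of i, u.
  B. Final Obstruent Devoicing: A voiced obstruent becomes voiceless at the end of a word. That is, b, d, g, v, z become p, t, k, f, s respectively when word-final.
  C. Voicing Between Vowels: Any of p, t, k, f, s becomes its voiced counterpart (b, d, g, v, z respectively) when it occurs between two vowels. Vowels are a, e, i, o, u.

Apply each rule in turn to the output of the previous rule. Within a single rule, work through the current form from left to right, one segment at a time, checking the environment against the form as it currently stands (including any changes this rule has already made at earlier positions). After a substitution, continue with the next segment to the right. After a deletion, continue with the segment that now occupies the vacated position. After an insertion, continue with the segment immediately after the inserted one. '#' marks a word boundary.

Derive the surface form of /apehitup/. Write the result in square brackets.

[abehizup]

A Palatal Assibilation: [apehitup] → [apehisup]
B Final Obstruent Devoicing: no change — [apehisup]
C Voicing Between Vowels: [apehisup] → [abehizup]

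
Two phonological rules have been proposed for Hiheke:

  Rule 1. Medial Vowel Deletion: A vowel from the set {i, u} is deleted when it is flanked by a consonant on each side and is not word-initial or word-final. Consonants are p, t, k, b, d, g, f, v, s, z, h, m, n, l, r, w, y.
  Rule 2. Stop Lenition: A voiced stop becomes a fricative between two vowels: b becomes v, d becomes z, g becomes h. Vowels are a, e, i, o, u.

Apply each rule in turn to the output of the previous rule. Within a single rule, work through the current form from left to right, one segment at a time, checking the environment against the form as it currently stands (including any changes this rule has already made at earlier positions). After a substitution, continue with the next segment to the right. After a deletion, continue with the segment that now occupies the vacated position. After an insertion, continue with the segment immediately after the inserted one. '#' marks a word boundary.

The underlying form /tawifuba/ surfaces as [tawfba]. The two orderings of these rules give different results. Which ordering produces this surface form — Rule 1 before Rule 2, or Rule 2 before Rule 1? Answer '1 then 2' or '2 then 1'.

1 then 2

Order 1 then 2:
  1 Medial Vowel Deletion: [tawifuba] → [tawfba]
  2 Stop Lenition: no change — [tawfba]
  result: [tawfba]
Order 2 then 1:
  2 Stop Lenition: [tawifuba] → [tawifuva]
  1 Medial Vowel Deletion: [tawifuva] → [tawfva]
  result: [tawfva]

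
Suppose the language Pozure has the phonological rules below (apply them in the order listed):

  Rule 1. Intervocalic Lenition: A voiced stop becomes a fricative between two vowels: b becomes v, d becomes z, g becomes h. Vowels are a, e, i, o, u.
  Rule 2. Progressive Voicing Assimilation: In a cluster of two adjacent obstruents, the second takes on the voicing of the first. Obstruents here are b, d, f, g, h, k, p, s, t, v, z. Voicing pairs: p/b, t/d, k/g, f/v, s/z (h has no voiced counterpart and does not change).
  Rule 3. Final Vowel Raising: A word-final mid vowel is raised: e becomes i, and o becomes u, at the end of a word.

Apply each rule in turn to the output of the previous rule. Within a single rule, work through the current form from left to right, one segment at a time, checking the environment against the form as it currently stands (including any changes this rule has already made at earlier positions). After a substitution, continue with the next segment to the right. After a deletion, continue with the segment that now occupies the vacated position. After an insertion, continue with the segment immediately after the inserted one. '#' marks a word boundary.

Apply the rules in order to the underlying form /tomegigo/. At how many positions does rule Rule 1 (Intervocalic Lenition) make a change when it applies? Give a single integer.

2

Rule 1 Intervocalic Lenition: [tomegigo] → [tomehiho]
Rule 2 Progressive Voicing Assimilation: no change — [tomehiho]
Rule 3 Final Vowel Raising: [tomehiho] → [tomehihu]
Rule Rule 1 changed 2 position(s).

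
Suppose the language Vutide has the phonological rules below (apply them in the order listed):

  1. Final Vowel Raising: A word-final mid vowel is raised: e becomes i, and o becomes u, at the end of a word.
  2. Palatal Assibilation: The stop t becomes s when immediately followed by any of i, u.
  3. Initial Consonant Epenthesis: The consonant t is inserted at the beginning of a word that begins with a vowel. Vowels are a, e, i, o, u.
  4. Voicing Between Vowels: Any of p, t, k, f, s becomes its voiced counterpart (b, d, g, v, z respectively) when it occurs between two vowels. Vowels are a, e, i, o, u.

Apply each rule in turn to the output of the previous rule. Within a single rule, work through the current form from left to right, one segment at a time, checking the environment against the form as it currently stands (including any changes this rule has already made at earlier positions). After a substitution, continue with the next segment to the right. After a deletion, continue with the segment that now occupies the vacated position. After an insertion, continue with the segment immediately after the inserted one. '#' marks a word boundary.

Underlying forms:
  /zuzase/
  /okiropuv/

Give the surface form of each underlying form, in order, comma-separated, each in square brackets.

/zuzase/:
  1 Final Vowel Raising: [zuzase] → [zuzasi]
  2 Palatal Assibilation: no change — [zuzasi]
  3 Initial Consonant Epenthesis: no change — [zuzasi]
  4 Voicing Between Vowels: [zuzasi] → [zuzazi]
/okiropuv/:
  1 Final Vowel Raising: no change — [okiropuv]
  2 Palatal Assibilation: no change — [okiropuv]
  3 Initial Consonant Epenthesis: [okiropuv] → [tokiropuv]
  4 Voicing Between Vowels: [tokiropuv] → [togirobuv]

[zuzazi], [togirobuv]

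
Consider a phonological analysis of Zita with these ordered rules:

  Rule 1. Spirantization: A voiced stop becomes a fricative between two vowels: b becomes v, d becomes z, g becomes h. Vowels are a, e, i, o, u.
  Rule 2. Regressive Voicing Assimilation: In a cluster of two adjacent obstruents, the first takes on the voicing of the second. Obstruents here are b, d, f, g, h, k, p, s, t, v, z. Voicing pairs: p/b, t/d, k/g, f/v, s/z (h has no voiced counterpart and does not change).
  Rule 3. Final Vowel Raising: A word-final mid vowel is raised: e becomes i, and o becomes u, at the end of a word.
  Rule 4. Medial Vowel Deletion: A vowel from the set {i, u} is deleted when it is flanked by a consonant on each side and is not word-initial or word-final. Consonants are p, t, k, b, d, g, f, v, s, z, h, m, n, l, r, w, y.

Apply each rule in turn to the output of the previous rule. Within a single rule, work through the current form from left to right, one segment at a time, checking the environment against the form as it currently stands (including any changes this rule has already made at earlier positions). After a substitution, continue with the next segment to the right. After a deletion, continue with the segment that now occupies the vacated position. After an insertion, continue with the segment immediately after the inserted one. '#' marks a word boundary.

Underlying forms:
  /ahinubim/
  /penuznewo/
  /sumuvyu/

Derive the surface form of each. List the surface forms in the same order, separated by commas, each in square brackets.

[ahnvm], [penznewu], [smvyu]

/ahinubim/:
  Rule 1 Spirantization: [ahinubim] → [ahinuvim]
  Rule 2 Regressive Voicing Assimilation: no change — [ahinuvim]
  Rule 3 Final Vowel Raising: no change — [ahinuvim]
  Rule 4 Medial Vowel Deletion: [ahinuvim] → [ahnvm]
/penuznewo/:
  Rule 1 Spirantization: no change — [penuznewo]
  Rule 2 Regressive Voicing Assimilation: no change — [penuznewo]
  Rule 3 Final Vowel Raising: [penuznewo] → [penuznewu]
  Rule 4 Medial Vowel Deletion: [penuznewu] → [penznewu]
/sumuvyu/:
  Rule 1 Spirantization: no change — [sumuvyu]
  Rule 2 Regressive Voicing Assimilation: no change — [sumuvyu]
  Rule 3 Final Vowel Raising: no change — [sumuvyu]
  Rule 4 Medial Vowel Deletion: [sumuvyu] → [smvyu]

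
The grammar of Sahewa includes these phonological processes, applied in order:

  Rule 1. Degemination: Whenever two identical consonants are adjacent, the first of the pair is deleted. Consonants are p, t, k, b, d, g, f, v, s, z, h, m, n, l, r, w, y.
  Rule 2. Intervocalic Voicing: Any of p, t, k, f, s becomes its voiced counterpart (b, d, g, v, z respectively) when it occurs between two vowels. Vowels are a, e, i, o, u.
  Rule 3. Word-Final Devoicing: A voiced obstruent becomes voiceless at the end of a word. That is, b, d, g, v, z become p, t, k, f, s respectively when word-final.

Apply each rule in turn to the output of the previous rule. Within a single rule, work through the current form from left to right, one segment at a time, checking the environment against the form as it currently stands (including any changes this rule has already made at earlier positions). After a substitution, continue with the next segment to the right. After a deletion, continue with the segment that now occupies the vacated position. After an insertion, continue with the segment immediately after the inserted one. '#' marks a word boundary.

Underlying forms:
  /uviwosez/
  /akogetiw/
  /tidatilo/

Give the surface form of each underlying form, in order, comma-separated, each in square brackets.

/uviwosez/:
  Rule 1 Degemination: no change — [uviwosez]
  Rule 2 Intervocalic Voicing: [uviwosez] → [uviwozez]
  Rule 3 Word-Final Devoicing: [uviwozez] → [uviwozes]
/akogetiw/:
  Rule 1 Degemination: no change — [akogetiw]
  Rule 2 Intervocalic Voicing: [akogetiw] → [agogediw]
  Rule 3 Word-Final Devoicing: no change — [agogediw]
/tidatilo/:
  Rule 1 Degemination: no change — [tidatilo]
  Rule 2 Intervocalic Voicing: [tidatilo] → [tidadilo]
  Rule 3 Word-Final Devoicing: no change — [tidadilo]

[uviwozes], [agogediw], [tidadilo]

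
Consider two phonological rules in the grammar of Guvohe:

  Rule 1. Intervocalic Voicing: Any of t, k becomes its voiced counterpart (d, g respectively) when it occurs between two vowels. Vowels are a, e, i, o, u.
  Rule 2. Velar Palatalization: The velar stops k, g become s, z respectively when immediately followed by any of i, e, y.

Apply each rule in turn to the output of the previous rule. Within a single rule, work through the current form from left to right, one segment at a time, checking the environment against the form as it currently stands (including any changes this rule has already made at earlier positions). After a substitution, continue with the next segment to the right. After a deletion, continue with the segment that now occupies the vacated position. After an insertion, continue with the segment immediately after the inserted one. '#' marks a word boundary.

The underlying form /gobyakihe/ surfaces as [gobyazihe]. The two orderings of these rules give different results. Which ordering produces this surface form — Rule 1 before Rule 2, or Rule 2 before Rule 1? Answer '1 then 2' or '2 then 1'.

1 then 2

Order 1 then 2:
  1 Intervocalic Voicing: [gobyakihe] → [gobyagihe]
  2 Velar Palatalization: [gobyagihe] → [gobyazihe]
  result: [gobyazihe]
Order 2 then 1:
  2 Velar Palatalization: [gobyakihe] → [gobyasihe]
  1 Intervocalic Voicing: no change — [gobyasihe]
  result: [gobyasihe]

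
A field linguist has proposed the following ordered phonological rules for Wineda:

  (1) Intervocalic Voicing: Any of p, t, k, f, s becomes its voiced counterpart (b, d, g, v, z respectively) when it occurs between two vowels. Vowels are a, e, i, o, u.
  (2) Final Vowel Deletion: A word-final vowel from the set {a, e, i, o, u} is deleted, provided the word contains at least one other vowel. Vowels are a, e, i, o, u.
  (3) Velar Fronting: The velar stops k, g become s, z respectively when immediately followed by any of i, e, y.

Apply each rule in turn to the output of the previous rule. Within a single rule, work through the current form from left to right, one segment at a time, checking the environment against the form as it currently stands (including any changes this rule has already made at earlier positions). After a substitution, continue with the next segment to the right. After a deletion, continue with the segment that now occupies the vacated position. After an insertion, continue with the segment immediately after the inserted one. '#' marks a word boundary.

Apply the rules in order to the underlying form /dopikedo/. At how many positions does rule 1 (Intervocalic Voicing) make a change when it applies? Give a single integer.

(1) Intervocalic Voicing: [dopikedo] → [dobigedo]
(2) Final Vowel Deletion: [dobigedo] → [dobiged]
(3) Velar Fronting: [dobiged] → [dobized]
Rule 1 changed 2 position(s).

2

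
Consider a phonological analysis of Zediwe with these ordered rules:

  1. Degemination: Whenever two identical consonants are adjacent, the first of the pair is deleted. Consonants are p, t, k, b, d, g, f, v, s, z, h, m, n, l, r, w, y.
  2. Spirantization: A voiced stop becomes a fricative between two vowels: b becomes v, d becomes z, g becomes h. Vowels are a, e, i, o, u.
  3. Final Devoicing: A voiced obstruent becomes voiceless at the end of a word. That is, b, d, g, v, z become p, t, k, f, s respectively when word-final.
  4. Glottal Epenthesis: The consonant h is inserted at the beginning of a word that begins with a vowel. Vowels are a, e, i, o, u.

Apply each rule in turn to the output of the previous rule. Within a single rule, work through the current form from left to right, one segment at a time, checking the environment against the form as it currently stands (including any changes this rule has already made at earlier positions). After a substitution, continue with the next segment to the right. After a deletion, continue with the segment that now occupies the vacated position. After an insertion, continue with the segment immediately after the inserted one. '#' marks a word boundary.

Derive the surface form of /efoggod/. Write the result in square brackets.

1 Degemination: [efoggod] → [efogod]
2 Spirantization: [efogod] → [efohod]
3 Final Devoicing: [efohod] → [efohot]
4 Glottal Epenthesis: [efohot] → [hefohot]

[hefohot]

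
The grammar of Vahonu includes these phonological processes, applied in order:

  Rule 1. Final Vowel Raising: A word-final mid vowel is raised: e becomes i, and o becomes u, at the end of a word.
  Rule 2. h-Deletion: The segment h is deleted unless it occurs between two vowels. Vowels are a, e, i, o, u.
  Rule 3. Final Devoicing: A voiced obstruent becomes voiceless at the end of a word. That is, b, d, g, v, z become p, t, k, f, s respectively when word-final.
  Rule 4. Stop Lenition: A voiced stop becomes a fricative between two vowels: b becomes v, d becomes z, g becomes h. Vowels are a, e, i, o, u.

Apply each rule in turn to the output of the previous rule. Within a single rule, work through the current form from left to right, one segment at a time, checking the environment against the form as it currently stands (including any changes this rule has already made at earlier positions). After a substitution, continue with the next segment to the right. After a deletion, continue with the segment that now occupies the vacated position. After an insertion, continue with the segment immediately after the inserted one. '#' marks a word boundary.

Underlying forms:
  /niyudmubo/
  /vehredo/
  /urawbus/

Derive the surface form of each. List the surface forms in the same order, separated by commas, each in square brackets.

/niyudmubo/:
  Rule 1 Final Vowel Raising: [niyudmubo] → [niyudmubu]
  Rule 2 h-Deletion: no change — [niyudmubu]
  Rule 3 Final Devoicing: no change — [niyudmubu]
  Rule 4 Stop Lenition: [niyudmubu] → [niyudmuvu]
/vehredo/:
  Rule 1 Final Vowel Raising: [vehredo] → [vehredu]
  Rule 2 h-Deletion: [vehredu] → [veredu]
  Rule 3 Final Devoicing: no change — [veredu]
  Rule 4 Stop Lenition: [veredu] → [verezu]
/urawbus/:
  Rule 1 Final Vowel Raising: no change — [urawbus]
  Rule 2 h-Deletion: no change — [urawbus]
  Rule 3 Final Devoicing: no change — [urawbus]
  Rule 4 Stop Lenition: no change — [urawbus]

[niyudmuvu], [verezu], [urawbus]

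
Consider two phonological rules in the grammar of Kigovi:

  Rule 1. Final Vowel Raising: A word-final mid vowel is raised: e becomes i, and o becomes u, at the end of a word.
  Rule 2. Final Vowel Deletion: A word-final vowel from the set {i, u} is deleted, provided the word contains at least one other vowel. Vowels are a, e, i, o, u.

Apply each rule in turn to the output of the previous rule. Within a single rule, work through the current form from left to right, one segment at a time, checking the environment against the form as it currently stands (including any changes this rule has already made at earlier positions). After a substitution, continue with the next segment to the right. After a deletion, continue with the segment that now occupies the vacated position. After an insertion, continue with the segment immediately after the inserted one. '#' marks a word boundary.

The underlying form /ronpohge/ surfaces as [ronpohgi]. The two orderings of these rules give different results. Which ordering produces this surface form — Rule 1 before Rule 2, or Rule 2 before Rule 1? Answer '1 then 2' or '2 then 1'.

Order 1 then 2:
  1 Final Vowel Raising: [ronpohge] → [ronpohgi]
  2 Final Vowel Deletion: [ronpohgi] → [ronpohg]
  result: [ronpohg]
Order 2 then 1:
  2 Final Vowel Deletion: no change — [ronpohge]
  1 Final Vowel Raising: [ronpohge] → [ronpohgi]
  result: [ronpohgi]

2 then 1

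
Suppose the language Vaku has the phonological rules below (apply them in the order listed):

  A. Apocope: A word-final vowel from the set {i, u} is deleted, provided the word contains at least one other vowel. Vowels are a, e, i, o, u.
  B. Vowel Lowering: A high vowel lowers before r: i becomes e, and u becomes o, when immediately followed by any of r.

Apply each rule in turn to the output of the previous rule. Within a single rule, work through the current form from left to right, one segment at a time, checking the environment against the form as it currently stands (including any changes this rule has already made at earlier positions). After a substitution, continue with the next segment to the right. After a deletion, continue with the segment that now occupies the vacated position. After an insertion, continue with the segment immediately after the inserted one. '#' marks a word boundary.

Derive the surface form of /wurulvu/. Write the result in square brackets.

[worulv]

A Apocope: [wurulvu] → [wurulv]
B Vowel Lowering: [wurulv] → [worulv]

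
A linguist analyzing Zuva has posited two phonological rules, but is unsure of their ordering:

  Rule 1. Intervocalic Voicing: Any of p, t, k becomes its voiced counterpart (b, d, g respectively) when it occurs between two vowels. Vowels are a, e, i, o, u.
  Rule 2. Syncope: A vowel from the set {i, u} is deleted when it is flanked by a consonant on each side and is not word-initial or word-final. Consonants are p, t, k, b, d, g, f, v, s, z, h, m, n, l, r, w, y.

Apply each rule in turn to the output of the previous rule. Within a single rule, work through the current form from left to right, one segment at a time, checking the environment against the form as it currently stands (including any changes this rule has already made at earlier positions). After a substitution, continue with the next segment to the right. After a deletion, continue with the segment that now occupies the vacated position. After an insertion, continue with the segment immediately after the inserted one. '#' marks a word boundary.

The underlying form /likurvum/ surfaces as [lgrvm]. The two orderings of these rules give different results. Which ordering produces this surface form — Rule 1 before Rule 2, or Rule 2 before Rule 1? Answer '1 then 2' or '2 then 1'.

1 then 2

Order 1 then 2:
  1 Intervocalic Voicing: [likurvum] → [ligurvum]
  2 Syncope: [ligurvum] → [lgrvm]
  result: [lgrvm]
Order 2 then 1:
  2 Syncope: [likurvum] → [lkrvm]
  1 Intervocalic Voicing: no change — [lkrvm]
  result: [lkrvm]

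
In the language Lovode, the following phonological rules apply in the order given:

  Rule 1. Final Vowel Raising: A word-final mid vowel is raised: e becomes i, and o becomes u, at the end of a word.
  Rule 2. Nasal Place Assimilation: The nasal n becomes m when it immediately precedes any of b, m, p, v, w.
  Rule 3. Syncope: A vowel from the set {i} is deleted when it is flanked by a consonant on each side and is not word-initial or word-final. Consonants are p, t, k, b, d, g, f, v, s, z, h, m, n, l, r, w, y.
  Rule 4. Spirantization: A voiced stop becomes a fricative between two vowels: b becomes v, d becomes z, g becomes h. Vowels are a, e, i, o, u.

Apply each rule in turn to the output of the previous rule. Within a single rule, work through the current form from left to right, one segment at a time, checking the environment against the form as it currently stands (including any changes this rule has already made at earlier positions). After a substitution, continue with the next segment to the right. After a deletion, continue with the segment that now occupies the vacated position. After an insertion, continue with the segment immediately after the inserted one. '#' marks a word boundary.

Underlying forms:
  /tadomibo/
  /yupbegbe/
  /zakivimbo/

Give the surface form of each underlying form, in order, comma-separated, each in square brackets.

/tadomibo/:
  Rule 1 Final Vowel Raising: [tadomibo] → [tadomibu]
  Rule 2 Nasal Place Assimilation: no change — [tadomibu]
  Rule 3 Syncope: [tadomibu] → [tadombu]
  Rule 4 Spirantization: [tadombu] → [tazombu]
/yupbegbe/:
  Rule 1 Final Vowel Raising: [yupbegbe] → [yupbegbi]
  Rule 2 Nasal Place Assimilation: no change — [yupbegbi]
  Rule 3 Syncope: no change — [yupbegbi]
  Rule 4 Spirantization: no change — [yupbegbi]
/zakivimbo/:
  Rule 1 Final Vowel Raising: [zakivimbo] → [zakivimbu]
  Rule 2 Nasal Place Assimilation: no change — [zakivimbu]
  Rule 3 Syncope: [zakivimbu] → [zakvmbu]
  Rule 4 Spirantization: no change — [zakvmbu]

[tazombu], [yupbegbi], [zakvmbu]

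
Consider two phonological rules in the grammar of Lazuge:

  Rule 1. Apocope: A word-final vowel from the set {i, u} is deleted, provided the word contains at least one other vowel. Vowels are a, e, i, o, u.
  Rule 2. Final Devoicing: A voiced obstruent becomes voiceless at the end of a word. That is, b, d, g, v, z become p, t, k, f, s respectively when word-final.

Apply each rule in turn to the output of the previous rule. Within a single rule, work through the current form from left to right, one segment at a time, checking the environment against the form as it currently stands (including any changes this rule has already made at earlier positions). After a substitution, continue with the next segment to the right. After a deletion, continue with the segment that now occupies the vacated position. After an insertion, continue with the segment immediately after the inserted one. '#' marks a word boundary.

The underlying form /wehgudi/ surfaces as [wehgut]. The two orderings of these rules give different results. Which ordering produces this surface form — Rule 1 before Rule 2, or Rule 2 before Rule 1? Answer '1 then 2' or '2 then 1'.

Order 1 then 2:
  1 Apocope: [wehgudi] → [wehgud]
  2 Final Devoicing: [wehgud] → [wehgut]
  result: [wehgut]
Order 2 then 1:
  2 Final Devoicing: no change — [wehgudi]
  1 Apocope: [wehgudi] → [wehgud]
  result: [wehgud]

1 then 2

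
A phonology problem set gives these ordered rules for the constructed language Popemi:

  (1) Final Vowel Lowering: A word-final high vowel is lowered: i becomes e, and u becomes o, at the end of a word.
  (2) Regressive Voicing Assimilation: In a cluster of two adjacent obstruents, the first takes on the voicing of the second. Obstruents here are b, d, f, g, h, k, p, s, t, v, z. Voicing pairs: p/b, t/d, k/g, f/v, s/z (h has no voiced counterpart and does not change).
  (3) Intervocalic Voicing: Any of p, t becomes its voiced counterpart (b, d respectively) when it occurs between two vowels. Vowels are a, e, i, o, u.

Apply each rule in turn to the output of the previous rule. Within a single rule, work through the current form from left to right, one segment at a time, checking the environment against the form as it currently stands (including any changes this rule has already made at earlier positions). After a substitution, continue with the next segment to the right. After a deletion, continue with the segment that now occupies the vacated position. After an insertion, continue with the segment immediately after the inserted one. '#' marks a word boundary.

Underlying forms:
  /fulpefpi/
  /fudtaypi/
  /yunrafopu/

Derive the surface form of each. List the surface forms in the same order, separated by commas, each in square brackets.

/fulpefpi/:
  (1) Final Vowel Lowering: [fulpefpi] → [fulpefpe]
  (2) Regressive Voicing Assimilation: no change — [fulpefpe]
  (3) Intervocalic Voicing: no change — [fulpefpe]
/fudtaypi/:
  (1) Final Vowel Lowering: [fudtaypi] → [fudtaype]
  (2) Regressive Voicing Assimilation: [fudtaype] → [futtaype]
  (3) Intervocalic Voicing: no change — [futtaype]
/yunrafopu/:
  (1) Final Vowel Lowering: [yunrafopu] → [yunrafopo]
  (2) Regressive Voicing Assimilation: no change — [yunrafopo]
  (3) Intervocalic Voicing: [yunrafopo] → [yunrafobo]

[fulpefpe], [futtaype], [yunrafobo]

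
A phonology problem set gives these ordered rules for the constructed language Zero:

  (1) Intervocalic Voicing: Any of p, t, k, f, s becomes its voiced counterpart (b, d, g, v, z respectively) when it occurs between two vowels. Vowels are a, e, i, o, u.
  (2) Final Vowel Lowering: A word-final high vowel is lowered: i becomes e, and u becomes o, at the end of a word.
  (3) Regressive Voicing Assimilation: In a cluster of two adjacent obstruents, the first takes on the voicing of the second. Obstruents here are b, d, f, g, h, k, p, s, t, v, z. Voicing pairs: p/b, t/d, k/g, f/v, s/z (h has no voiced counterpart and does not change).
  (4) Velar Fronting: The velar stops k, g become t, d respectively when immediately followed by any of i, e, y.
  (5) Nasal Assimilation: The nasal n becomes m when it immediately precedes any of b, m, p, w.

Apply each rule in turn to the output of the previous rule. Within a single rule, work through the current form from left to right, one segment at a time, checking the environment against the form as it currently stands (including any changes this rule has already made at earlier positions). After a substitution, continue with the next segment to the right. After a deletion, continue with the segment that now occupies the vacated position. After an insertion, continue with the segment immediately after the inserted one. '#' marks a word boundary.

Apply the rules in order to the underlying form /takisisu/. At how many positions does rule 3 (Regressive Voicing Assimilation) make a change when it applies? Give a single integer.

0

(1) Intervocalic Voicing: [takisisu] → [tagizizu]
(2) Final Vowel Lowering: [tagizizu] → [tagizizo]
(3) Regressive Voicing Assimilation: no change — [tagizizo]
(4) Velar Fronting: [tagizizo] → [tadizizo]
(5) Nasal Assimilation: no change — [tadizizo]
Rule 3 changed 0 position(s).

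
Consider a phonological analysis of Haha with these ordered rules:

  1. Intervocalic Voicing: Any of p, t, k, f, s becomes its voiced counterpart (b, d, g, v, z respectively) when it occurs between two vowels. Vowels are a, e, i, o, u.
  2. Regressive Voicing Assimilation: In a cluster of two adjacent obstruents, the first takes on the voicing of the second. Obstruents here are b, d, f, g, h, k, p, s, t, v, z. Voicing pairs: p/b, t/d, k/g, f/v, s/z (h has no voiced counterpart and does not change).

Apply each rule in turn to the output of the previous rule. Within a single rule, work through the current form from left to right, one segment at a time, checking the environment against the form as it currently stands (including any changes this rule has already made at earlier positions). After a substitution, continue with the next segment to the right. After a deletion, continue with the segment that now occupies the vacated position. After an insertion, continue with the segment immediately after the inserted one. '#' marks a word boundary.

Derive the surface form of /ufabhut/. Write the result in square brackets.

1 Intervocalic Voicing: [ufabhut] → [uvabhut]
2 Regressive Voicing Assimilation: [uvabhut] → [uvaphut]

[uvaphut]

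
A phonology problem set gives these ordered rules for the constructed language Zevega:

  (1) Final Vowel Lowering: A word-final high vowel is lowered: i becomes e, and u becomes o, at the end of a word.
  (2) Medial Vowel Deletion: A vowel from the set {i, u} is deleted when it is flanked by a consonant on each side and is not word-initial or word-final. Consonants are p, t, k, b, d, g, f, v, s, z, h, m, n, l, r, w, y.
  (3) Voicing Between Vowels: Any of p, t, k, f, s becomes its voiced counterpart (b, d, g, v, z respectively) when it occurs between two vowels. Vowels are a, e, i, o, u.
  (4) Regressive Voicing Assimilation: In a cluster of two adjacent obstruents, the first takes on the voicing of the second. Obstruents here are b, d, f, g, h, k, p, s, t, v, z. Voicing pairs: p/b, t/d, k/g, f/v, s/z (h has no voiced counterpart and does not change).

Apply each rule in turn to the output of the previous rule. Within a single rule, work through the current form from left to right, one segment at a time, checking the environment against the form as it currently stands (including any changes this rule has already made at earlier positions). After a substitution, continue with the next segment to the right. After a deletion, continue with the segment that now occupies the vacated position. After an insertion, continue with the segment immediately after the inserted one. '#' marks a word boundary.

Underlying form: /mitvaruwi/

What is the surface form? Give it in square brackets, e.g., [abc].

[mdvarwe]

(1) Final Vowel Lowering: [mitvaruwi] → [mitvaruwe]
(2) Medial Vowel Deletion: [mitvaruwe] → [mtvarwe]
(3) Voicing Between Vowels: no change — [mtvarwe]
(4) Regressive Voicing Assimilation: [mtvarwe] → [mdvarwe]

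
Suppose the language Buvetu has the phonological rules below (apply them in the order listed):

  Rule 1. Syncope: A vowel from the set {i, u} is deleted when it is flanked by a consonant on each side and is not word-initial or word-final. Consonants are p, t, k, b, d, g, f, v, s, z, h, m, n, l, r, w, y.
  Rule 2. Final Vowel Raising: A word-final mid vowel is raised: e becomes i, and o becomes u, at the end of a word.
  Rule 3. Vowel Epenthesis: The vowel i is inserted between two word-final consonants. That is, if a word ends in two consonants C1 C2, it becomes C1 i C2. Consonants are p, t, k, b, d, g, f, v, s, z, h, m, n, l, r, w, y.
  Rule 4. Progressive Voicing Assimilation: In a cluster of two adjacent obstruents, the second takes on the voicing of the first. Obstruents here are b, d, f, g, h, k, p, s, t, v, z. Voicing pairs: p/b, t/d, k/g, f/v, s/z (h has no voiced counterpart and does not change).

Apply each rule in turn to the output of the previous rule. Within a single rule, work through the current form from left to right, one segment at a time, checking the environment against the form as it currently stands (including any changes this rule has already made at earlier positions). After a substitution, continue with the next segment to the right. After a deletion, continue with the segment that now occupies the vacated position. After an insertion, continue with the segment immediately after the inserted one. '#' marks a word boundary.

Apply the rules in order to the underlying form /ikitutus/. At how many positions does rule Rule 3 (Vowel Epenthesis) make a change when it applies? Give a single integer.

Rule 1 Syncope: [ikitutus] → [iktts]
Rule 2 Final Vowel Raising: no change — [iktts]
Rule 3 Vowel Epenthesis: [iktts] → [ikttis]
Rule 4 Progressive Voicing Assimilation: no change — [ikttis]
Rule Rule 3 changed 1 position(s).

1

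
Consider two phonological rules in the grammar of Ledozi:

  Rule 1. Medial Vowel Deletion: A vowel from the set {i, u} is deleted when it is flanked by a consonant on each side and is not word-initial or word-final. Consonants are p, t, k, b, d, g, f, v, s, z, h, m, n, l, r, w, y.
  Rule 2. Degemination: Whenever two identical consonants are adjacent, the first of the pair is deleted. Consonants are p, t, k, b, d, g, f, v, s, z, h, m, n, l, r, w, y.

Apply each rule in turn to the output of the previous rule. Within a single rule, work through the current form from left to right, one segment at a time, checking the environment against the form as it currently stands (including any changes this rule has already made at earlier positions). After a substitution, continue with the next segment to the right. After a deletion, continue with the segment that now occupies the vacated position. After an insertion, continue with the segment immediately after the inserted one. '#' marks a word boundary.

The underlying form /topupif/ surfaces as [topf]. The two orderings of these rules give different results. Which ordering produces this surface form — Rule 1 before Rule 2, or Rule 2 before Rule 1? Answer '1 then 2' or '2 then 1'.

Order 1 then 2:
  1 Medial Vowel Deletion: [topupif] → [toppf]
  2 Degemination: [toppf] → [topf]
  result: [topf]
Order 2 then 1:
  2 Degemination: no change — [topupif]
  1 Medial Vowel Deletion: [topupif] → [toppf]
  result: [toppf]

1 then 2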